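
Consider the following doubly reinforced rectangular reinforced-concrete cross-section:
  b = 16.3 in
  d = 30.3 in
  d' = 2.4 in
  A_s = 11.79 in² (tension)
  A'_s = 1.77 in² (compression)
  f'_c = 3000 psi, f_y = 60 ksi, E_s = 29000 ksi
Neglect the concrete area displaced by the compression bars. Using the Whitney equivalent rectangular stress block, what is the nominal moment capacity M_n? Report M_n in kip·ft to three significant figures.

M_n ≈ 1400 kip·ft

Assume both steels yield.
a = (A_s − A'_s) f_y/(0.85 f'_c b) = (11.79 − 1.77) × 60/(0.85 × 3 × 16.3) = 14.464 in.
c = a/β₁ = 14.464/0.85 = 17.016 in; ε'_s = 0.003(c − d')/c = 0.0026 ≥ ε_y = 0.0021, so the compression steel yields.
M_n = (A_s − A'_s) f_y (d − a/2) + A'_s f_y (d − d') = 601.2 × (30.3 − 7.232) + 106.2 × (30.3 − 2.4) = 13868.5 + 2963.0 = 16831.5 kip·in = 16831.5/12 = 1402.63 kip·ft.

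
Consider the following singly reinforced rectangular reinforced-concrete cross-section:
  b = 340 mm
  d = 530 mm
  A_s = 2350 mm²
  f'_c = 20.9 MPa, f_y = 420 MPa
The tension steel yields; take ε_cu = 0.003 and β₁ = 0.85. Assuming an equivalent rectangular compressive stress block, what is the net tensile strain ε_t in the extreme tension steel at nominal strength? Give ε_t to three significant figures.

a = A_s f_y/(0.85 f'_c b) = 163.41 mm.
β₁ = 0.85, so c = a/β₁ = 163.41/0.85 = 192.25 mm.
From the linear strain diagram with ε_cu = 0.003: ε_t = 0.003 (d − c)/c = 0.003 × (530 − 192.25)/192.25 = 0.00527.
Since ε_t ≥ 0.005, the section is tension-controlled.

ε_t ≈ 0.00527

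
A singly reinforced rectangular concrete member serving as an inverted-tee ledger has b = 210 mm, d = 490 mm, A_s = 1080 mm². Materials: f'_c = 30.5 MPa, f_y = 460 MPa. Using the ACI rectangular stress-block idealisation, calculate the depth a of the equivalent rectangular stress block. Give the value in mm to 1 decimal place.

T = A_s f_y = 1080 × 460 = 496800 N = 496.8 kN.
Setting C = 0.85 f'_c a b equal to T: a = 496800/(0.85 × 30.5 × 210) = 91.3 mm.

a ≈ 91.3 mm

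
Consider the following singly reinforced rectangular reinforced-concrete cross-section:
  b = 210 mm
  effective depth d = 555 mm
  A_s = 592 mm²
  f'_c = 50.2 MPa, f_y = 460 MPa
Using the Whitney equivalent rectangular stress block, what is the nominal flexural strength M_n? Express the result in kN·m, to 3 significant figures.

M_n ≈ 147 kN·m

T = A_s f_y = 592 × 460 = 272320 N = 272.32 kN.
From C = T: a = T/(0.85 f'_c b) = 272320/(0.85 × 50.2 × 210) = 30.39 mm.
M_n = T(d − a/2) = 272.32 kN × (555 − 15.195) mm = 147.00 kN·m.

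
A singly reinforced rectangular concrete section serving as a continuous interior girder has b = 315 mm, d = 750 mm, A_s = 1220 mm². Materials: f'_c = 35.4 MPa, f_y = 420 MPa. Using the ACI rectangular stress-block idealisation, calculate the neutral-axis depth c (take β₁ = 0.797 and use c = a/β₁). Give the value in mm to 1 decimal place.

T = A_s f_y = 1220 × 420 = 512400 N = 512.4 kN.
Setting C = 0.85 f'_c a b equal to T: a = 512400/(0.85 × 35.4 × 315) = 54.060 mm.
With β₁ = 0.797, c = a/β₁ = 54.060/0.797 = 67.8 mm.

c ≈ 67.8 mm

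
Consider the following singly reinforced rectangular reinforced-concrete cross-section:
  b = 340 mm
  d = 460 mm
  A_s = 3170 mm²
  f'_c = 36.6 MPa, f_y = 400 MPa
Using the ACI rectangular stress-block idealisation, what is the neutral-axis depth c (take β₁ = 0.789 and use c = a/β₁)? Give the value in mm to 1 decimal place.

c ≈ 151.9 mm

T = A_s f_y = 3170 × 400 = 1268000 N = 1268 kN.
Setting C = 0.85 f'_c a b equal to T: a = 1268000/(0.85 × 36.6 × 340) = 119.878 mm.
With β₁ = 0.789, c = a/β₁ = 119.878/0.789 = 151.9 mm.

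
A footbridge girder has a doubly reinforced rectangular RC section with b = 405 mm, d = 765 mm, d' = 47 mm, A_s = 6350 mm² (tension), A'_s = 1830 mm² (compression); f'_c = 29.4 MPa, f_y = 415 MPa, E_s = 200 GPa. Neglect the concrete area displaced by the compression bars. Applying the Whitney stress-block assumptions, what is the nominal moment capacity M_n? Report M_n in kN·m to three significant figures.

Assume both tension and compression steel yield.
Net tension couple steel: A_s − A'_s = 4520 mm².
a = (A_s − A'_s) f_y / (0.85 f'_c b) = 1875800/(0.85 × 29.4 × 405) = 185.34 mm.
c = a/β₁ = 185.34/0.84 = 220.64 mm; ε'_s = 0.003(c − d')/c = 0.0024 ≥ f_y/E_s = 0.0021, so compression steel does yield.
M_n = (A_s − A'_s) f_y (d − a/2) + A'_s f_y (d − d') = [1875800 × (765 − 92.67) + 759450 × (765 − 47)] × 10⁻⁶ = 1261.16 + 545.29 = 1806.45 kN·m.

M_n ≈ 1810 kN·m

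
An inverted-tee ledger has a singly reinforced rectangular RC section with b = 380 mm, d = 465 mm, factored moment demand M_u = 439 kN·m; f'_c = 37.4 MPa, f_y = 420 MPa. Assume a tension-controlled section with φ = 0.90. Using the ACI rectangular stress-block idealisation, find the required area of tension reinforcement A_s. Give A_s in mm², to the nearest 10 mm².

A_s ≈ 2790 mm²

M_n = M_u/φ = 439/0.90 = 487.778 kN·m.
With M_n = 0.85 f'_c a b (d − a/2), solve the quadratic for a:
a = d − √(d² − 2M_n/(0.85 f'_c b)) = 465 − √(465² − 2 × 487.778×10⁶/(0.85 × 37.4 × 380)) = 96.94 mm.
A_s = 0.85 f'_c a b / f_y = 0.85 × 37.4 × 96.94 × 380 / 420 = 2788.2 mm².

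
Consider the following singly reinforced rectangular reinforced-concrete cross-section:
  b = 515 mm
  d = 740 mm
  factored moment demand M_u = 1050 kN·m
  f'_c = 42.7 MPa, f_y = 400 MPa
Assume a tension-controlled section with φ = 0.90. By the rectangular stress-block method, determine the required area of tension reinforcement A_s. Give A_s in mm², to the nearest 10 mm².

M_n = M_u/φ = 1050/0.90 = 1166.67 kN·m.
With M_n = 0.85 f'_c a b (d − a/2), solve the quadratic for a:
a = d − √(d² − 2M_n/(0.85 f'_c b)) = 740 − √(740² − 2 × 1166.67×10⁶/(0.85 × 42.7 × 515)) = 89.79 mm.
A_s = 0.85 f'_c a b / f_y = 0.85 × 42.7 × 89.79 × 515 / 400 = 4195.9 mm².

A_s ≈ 4200 mm²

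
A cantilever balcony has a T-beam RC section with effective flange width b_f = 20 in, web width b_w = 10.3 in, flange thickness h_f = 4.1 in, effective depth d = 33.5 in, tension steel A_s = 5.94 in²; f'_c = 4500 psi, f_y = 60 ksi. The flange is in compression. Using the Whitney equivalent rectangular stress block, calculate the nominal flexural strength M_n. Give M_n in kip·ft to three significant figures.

M_n ≈ 925 kip·ft

Tension: T = A_s f_y = 5.94 × 60 = 356.4 kips.
Try a within the flange: a = T/(0.85 f'_c b_f) = 356.4/(0.85 × 4.5 × 20) = 4.659 in.
a = 4.659 > h_f = 4.1 in: the block extends into the web. Split into flange-overhang and web parts.
C_f = 0.85 f'_c (b_f − b_w) h_f = 0.85 × 4.5 × (20 − 10.3) × 4.1 = 152.1 kips.
Remaining web compression depth: a_w = (T − C_f)/(0.85 f'_c b_w) = (356.4 − 152.1)/(0.85 × 4.5 × 10.3) = 5.186 in.
M_n = C_f(d − h_f/2) + (T − C_f)(d − a_w/2) = 152.1 × (33.5 − 2.05) + 204.3 × (33.5 − 2.593) = 4783.5 + 6314.3 = 11097.8 kip·in.
M_n = 11097.8/12 = 924.82 kip·ft.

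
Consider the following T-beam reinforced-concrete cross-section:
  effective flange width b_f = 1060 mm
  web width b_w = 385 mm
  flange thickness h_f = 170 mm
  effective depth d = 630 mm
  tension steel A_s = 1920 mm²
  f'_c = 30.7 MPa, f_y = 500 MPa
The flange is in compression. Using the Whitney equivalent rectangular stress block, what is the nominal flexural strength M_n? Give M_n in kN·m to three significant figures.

M_n ≈ 588 kN·m

Tension: T = A_s f_y = 1920 × 500 = 960000 N.
Try a within the flange: a = T/(0.85 f'_c b_f) = 960000/(0.85 × 30.7 × 1060) = 34.71 mm.
Since a = 34.71 ≤ h_f = 170 mm, the stress block lies entirely in the flange; analyse as a rectangular beam of width b_f.
M_n = T(d − a/2) = 960000 × (630 − 17.355) = 588.14 × 10⁶ N·mm.
M_n = 588.14 kN·m.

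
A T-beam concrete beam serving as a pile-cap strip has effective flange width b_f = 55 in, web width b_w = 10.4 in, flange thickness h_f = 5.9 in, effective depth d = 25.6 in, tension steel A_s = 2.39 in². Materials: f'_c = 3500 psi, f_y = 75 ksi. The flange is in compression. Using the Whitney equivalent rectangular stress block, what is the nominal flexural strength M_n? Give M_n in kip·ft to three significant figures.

M_n ≈ 374 kip·ft

Tension: T = A_s f_y = 2.39 × 75 = 179.25 kips.
Try a within the flange: a = T/(0.85 f'_c b_f) = 179.25/(0.85 × 3.5 × 55) = 1.095 in.
Since a = 1.095 ≤ h_f = 5.9 in, the stress block lies entirely in the flange; analyse as a rectangular beam of width b_f.
M_n = T(d − a/2) = 179.25 × (25.6 − 0.5475) = 4490.7 kip·in.
M_n = 4490.7/12 = 374.23 kip·ft.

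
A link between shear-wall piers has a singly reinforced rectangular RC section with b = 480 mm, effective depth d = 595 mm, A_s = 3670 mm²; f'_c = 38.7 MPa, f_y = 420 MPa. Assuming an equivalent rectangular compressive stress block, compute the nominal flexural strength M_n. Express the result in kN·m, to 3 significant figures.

M_n ≈ 842 kN·m

T = A_s f_y = 3670 × 420 = 1541400 N = 1541.4 kN.
From C = T: a = T/(0.85 f'_c b) = 1541400/(0.85 × 38.7 × 480) = 97.62 mm.
M_n = T(d − a/2) = 1541.4 kN × (595 − 48.81) mm = 841.90 kN·m.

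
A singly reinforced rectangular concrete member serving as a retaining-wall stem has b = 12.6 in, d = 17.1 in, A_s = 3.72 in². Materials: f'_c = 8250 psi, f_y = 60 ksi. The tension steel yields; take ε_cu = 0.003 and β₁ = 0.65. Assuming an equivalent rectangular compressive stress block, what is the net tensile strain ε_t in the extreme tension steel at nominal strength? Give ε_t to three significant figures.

ε_t ≈ 0.0102

a = A_s f_y/(0.85 f'_c b) = 2.526 in.
β₁ = 0.65, so c = a/β₁ = 2.526/0.65 = 3.886 in.
From the linear strain diagram with ε_cu = 0.003: ε_t = 0.003 (d − c)/c = 0.003 × (17.1 − 3.886)/3.886 = 0.0102.
Since ε_t ≥ 0.005, the section is tension-controlled.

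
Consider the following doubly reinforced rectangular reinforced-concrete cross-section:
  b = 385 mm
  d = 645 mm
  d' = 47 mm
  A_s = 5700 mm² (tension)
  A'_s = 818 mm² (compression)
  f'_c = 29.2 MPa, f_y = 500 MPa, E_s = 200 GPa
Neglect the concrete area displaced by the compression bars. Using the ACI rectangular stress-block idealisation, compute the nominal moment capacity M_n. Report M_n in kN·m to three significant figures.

M_n ≈ 1510 kN·m

Assume both tension and compression steel yield.
Net tension couple steel: A_s − A'_s = 4882 mm².
a = (A_s − A'_s) f_y / (0.85 f'_c b) = 2441000/(0.85 × 29.2 × 385) = 255.45 mm.
c = a/β₁ = 255.45/0.841 = 303.75 mm; ε'_s = 0.003(c − d')/c = 0.0025 ≥ f_y/E_s = 0.0025, so compression steel does yield.
M_n = (A_s − A'_s) f_y (d − a/2) + A'_s f_y (d − d') = [2441000 × (645 − 127.725) + 409000 × (645 − 47)] × 10⁻⁶ = 1262.67 + 244.58 = 1507.25 kN·m.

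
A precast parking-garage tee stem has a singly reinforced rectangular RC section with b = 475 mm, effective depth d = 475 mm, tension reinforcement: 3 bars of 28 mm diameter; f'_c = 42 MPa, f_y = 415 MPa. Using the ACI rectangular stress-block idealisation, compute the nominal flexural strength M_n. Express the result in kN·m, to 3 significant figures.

M_n ≈ 347 kN·m

A_s = 3 × 616 = 1848 mm².
T = A_s f_y = 1848 × 415 = 766920 N = 766.92 kN.
From C = T: a = T/(0.85 f'_c b) = 766920/(0.85 × 42 × 475) = 45.23 mm.
M_n = T(d − a/2) = 766.92 kN × (475 − 22.615) mm = 346.94 kN·m.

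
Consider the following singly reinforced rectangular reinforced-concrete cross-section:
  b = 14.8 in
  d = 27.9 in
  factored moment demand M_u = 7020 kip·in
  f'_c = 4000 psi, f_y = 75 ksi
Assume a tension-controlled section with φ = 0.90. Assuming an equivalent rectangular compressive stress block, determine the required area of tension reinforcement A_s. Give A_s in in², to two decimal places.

M_n = M_u/φ = 7020/0.90 = 7800 kip·in.
From M_n = 0.85 f'_c a b (d − a/2):
a = d − √(d² − 2M_n/(0.85 f'_c b)) = 27.9 − √(27.9² − 2 × 7800/(0.85 × 4 × 14.8)) = 6.258 in.
A_s = 0.85 f'_c a b / f_y = 0.85 × 4 × 6.258 × 14.8 / 75 = 4.199 in².

A_s ≈ 4.20 in²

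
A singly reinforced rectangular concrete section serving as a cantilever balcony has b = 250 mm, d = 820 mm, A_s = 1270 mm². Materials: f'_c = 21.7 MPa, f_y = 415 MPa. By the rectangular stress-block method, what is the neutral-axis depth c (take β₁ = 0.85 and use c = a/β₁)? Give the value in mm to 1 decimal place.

c ≈ 134.5 mm

T = A_s f_y = 1270 × 415 = 527050 N = 527.05 kN.
Setting C = 0.85 f'_c a b equal to T: a = 527050/(0.85 × 21.7 × 250) = 114.297 mm.
With β₁ = 0.85, c = a/β₁ = 114.297/0.85 = 134.5 mm.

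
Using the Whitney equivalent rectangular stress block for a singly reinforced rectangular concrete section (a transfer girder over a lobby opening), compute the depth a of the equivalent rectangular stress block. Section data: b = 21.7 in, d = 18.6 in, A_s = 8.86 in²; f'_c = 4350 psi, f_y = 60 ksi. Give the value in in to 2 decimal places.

a ≈ 6.63 in

T = A_s f_y = 8.86 × 60 = 531.6 kips.
a = T/(0.85 f'_c b) = 531.6/(0.85 × 4.35 × 21.7) = 6.63 in.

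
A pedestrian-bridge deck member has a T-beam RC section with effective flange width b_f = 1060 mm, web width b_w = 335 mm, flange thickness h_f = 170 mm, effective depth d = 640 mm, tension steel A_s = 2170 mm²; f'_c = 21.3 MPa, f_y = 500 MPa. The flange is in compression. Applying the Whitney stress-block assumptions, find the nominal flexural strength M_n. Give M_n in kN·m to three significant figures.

Tension: T = A_s f_y = 2170 × 500 = 1085000 N.
Try a within the flange: a = T/(0.85 f'_c b_f) = 1085000/(0.85 × 21.3 × 1060) = 56.54 mm.
Since a = 56.54 ≤ h_f = 170 mm, the stress block lies entirely in the flange; analyse as a rectangular beam of width b_f.
M_n = T(d − a/2) = 1085000 × (640 − 28.27) = 663.73 × 10⁶ N·mm.
M_n = 663.73 kN·m.

M_n ≈ 664 kN·m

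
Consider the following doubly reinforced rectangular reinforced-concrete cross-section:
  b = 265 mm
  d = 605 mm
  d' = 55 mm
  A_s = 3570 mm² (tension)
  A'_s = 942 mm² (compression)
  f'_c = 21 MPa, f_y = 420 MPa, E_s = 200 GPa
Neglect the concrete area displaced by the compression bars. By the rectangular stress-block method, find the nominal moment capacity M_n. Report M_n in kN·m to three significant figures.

M_n ≈ 757 kN·m

Assume both tension and compression steel yield.
Net tension couple steel: A_s − A'_s = 2628 mm².
a = (A_s − A'_s) f_y / (0.85 f'_c b) = 1103760/(0.85 × 21 × 265) = 233.34 mm.
c = a/β₁ = 233.34/0.85 = 274.52 mm; ε'_s = 0.003(c − d')/c = 0.0024 ≥ f_y/E_s = 0.0021, so compression steel does yield.
M_n = (A_s − A'_s) f_y (d − a/2) + A'_s f_y (d − d') = [1103760 × (605 − 116.67) + 395640 × (605 − 55)] × 10⁻⁶ = 539.00 + 217.60 = 756.60 kN·m.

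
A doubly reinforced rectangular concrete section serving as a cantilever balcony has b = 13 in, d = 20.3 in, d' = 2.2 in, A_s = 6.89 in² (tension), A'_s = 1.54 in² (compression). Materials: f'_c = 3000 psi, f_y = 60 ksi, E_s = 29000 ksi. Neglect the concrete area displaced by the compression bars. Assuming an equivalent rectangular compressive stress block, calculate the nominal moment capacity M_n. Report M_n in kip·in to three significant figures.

M_n ≈ 6630 kip·in

Assume both steels yield.
a = (A_s − A'_s) f_y/(0.85 f'_c b) = (6.89 − 1.54) × 60/(0.85 × 3 × 13) = 9.683 in.
c = a/β₁ = 9.683/0.85 = 11.392 in; ε'_s = 0.003(c − d')/c = 0.0024 ≥ ε_y = 0.0021, so the compression steel yields.
M_n = (A_s − A'_s) f_y (d − a/2) + A'_s f_y (d − d') = 321 × (20.3 − 4.8415) + 92.4 × (20.3 − 2.2) = 4962.2 + 1672.4 = 6634.6 kip·in.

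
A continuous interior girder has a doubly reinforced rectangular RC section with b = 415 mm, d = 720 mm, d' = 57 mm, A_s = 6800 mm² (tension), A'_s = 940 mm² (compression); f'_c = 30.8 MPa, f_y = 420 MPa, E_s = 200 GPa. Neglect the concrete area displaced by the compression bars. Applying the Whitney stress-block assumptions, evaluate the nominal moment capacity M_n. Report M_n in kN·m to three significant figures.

Assume both tension and compression steel yield.
Net tension couple steel: A_s − A'_s = 5860 mm².
a = (A_s − A'_s) f_y / (0.85 f'_c b) = 2461200/(0.85 × 30.8 × 415) = 226.53 mm.
c = a/β₁ = 226.53/0.83 = 272.93 mm; ε'_s = 0.003(c − d')/c = 0.0024 ≥ f_y/E_s = 0.0021, so compression steel does yield.
M_n = (A_s − A'_s) f_y (d − a/2) + A'_s f_y (d − d') = [2461200 × (720 − 113.265) + 394800 × (720 − 57)] × 10⁻⁶ = 1493.30 + 261.75 = 1755.05 kN·m.

M_n ≈ 1760 kN·m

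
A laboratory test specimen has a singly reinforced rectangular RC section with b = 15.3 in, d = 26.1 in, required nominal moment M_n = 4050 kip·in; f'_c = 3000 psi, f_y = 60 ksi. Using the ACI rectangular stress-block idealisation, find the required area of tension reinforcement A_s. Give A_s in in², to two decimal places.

A_s ≈ 2.82 in²

From M_n = 0.85 f'_c a b (d − a/2):
a = d − √(d² − 2M_n/(0.85 f'_c b)) = 26.1 − √(26.1² − 2 × 4050/(0.85 × 3 × 15.3)) = 4.338 in.
A_s = 0.85 f'_c a b / f_y = 0.85 × 3 × 4.338 × 15.3 / 60 = 2.821 in².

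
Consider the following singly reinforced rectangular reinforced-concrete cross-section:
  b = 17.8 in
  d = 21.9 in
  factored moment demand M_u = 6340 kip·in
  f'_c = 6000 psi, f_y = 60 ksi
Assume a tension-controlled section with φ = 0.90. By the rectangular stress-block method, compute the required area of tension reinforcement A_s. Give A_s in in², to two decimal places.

A_s ≈ 5.88 in²

M_n = M_u/φ = 6340/0.90 = 7044.44 kip·in.
From M_n = 0.85 f'_c a b (d − a/2):
a = d − √(d² − 2M_n/(0.85 f'_c b)) = 21.9 − √(21.9² − 2 × 7044.44/(0.85 × 6 × 17.8)) = 3.889 in.
A_s = 0.85 f'_c a b / f_y = 0.85 × 6 × 3.889 × 17.8 / 60 = 5.884 in².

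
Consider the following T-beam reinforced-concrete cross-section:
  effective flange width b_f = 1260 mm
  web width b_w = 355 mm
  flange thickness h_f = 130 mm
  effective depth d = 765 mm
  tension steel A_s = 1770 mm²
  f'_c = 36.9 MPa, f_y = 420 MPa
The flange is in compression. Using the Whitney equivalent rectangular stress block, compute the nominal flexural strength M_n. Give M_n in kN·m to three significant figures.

M_n ≈ 562 kN·m

Tension: T = A_s f_y = 1770 × 420 = 743400 N.
Try a within the flange: a = T/(0.85 f'_c b_f) = 743400/(0.85 × 36.9 × 1260) = 18.81 mm.
Since a = 18.81 ≤ h_f = 130 mm, the stress block lies entirely in the flange; analyse as a rectangular beam of width b_f.
M_n = T(d − a/2) = 743400 × (765 − 9.405) = 561.71 × 10⁶ N·mm.
M_n = 561.71 kN·m.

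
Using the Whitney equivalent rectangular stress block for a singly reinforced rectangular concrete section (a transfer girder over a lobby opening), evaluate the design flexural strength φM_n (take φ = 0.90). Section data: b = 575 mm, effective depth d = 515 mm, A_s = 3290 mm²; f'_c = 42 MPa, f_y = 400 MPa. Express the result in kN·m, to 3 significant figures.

T = A_s f_y = 3290 × 400 = 1316000 N = 1316 kN.
From C = T: a = T/(0.85 f'_c b) = 1316000/(0.85 × 42 × 575) = 64.11 mm.
M_n = T(d − a/2) = 1316 kN × (515 − 32.055) mm = 635.56 kN·m.
φM_n = 0.90 × 635.56 = 572.00 kN·m.

φM_n ≈ 572 kN·m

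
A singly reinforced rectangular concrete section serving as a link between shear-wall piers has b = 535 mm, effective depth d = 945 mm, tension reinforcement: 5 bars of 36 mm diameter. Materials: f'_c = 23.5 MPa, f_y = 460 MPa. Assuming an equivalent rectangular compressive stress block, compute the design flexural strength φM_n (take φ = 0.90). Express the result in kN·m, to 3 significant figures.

A_s = 5 × 1018 = 5090 mm².
T = A_s f_y = 5090 × 460 = 2341400 N = 2341.4 kN.
From C = T: a = T/(0.85 f'_c b) = 2341400/(0.85 × 23.5 × 535) = 219.10 mm.
M_n = T(d − a/2) = 2341.4 kN × (945 − 109.55) mm = 1956.12 kN·m.
φM_n = 0.90 × 1956.12 = 1760.51 kN·m.

φM_n ≈ 1760 kN·m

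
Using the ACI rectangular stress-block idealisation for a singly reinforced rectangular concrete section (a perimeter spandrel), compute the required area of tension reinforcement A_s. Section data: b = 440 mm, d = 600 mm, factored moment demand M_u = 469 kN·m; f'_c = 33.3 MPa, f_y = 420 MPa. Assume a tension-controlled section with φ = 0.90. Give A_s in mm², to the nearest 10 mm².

M_n = M_u/φ = 469/0.90 = 521.111 kN·m.
With M_n = 0.85 f'_c a b (d − a/2), solve the quadratic for a:
a = d − √(d² − 2M_n/(0.85 f'_c b)) = 600 − √(600² − 2 × 521.111×10⁶/(0.85 × 33.3 × 440)) = 74.34 mm.
A_s = 0.85 f'_c a b / f_y = 0.85 × 33.3 × 74.34 × 440 / 420 = 2204.4 mm².

A_s ≈ 2200 mm²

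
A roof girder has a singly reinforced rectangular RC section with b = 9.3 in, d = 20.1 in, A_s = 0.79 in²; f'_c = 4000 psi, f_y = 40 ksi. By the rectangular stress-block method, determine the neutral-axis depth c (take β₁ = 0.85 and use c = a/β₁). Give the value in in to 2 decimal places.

c ≈ 1.18 in

T = A_s f_y = 0.79 × 40 = 31.6 kips.
a = T/(0.85 f'_c b) = 31.6/(0.85 × 4 × 9.3) = 0.9994 in.
With β₁ = 0.85, c = a/β₁ = 0.9994/0.85 = 1.18 in.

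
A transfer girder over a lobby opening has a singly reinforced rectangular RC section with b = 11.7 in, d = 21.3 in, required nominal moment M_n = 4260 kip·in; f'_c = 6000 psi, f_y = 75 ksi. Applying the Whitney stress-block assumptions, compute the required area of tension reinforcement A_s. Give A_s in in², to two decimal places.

A_s ≈ 2.92 in²

From M_n = 0.85 f'_c a b (d − a/2):
a = d − √(d² − 2M_n/(0.85 f'_c b)) = 21.3 − √(21.3² − 2 × 4260/(0.85 × 6 × 11.7)) = 3.668 in.
A_s = 0.85 f'_c a b / f_y = 0.85 × 6 × 3.668 × 11.7 / 75 = 2.918 in².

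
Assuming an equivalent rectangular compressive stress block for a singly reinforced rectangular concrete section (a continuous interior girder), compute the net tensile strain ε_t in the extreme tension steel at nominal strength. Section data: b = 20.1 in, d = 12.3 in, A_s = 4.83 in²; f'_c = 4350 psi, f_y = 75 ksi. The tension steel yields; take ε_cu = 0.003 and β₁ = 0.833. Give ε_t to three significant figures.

a = A_s f_y/(0.85 f'_c b) = 4.874 in.
β₁ = 0.833, so c = a/β₁ = 4.874/0.833 = 5.851 in.
From the linear strain diagram with ε_cu = 0.003: ε_t = 0.003 (d − c)/c = 0.003 × (12.3 − 5.851)/5.851 = 0.00331.
ε_t < 0.004 — the section is over-reinforced for flexure under ACI limits.

ε_t ≈ 0.00331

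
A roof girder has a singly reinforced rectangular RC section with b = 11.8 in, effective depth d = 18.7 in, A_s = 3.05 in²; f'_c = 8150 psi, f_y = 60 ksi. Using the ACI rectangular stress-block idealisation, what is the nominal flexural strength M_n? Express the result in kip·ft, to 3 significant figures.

T = A_s f_y = 3.05 × 60 = 183 kips.
a = T/(0.85 f'_c b) = 183/(0.85 × 8.15 × 11.8) = 2.239 in.
M_n = T(d − a/2) = 183 × (18.7 − 1.1195) = 3217.2 kip·in = 3217.2/12 = 268.10 kip·ft.

M_n ≈ 268 kip·ft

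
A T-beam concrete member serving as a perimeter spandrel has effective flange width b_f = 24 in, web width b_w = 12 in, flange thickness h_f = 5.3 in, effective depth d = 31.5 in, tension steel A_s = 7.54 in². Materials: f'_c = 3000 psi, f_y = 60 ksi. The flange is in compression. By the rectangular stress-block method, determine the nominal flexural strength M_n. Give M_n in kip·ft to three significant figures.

M_n ≈ 1040 kip·ft

Tension: T = A_s f_y = 7.54 × 60 = 452.4 kips.
Try a within the flange: a = T/(0.85 f'_c b_f) = 452.4/(0.85 × 3 × 24) = 7.392 in.
a = 7.392 > h_f = 5.3 in: the block extends into the web. Split into flange-overhang and web parts.
C_f = 0.85 f'_c (b_f − b_w) h_f = 0.85 × 3 × (24 − 12) × 5.3 = 162.2 kips.
Remaining web compression depth: a_w = (T − C_f)/(0.85 f'_c b_w) = (452.4 − 162.2)/(0.85 × 3 × 12) = 9.484 in.
M_n = C_f(d − h_f/2) + (T − C_f)(d − a_w/2) = 162.2 × (31.5 − 2.65) + 290.2 × (31.5 − 4.742) = 4679.5 + 7765.2 = 12444.7 kip·in.
M_n = 12444.7/12 = 1037.06 kip·ft.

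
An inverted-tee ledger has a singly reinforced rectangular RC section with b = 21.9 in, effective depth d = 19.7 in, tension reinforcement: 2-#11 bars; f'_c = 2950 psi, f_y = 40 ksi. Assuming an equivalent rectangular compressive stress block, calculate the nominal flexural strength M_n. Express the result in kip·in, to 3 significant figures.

M_n ≈ 2320 kip·in

A_s = 2 × 1.56 = 3.12 in².
T = A_s f_y = 3.12 × 40 = 124.8 kips.
a = T/(0.85 f'_c b) = 124.8/(0.85 × 2.95 × 21.9) = 2.273 in.
M_n = T(d − a/2) = 124.8 × (19.7 − 1.1365) = 2316.7 kip·in.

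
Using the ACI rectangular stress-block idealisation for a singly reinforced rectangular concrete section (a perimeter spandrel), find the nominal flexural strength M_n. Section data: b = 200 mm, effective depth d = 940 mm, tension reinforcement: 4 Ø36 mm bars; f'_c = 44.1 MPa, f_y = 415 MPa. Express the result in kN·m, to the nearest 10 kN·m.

A_s = 4 × 1018 = 4072 mm².
T = A_s f_y = 4072 × 415 = 1689880 N = 1689.88 kN.
From C = T: a = T/(0.85 f'_c b) = 1689880/(0.85 × 44.1 × 200) = 225.41 mm.
M_n = T(d − a/2) = 1689.88 kN × (940 − 112.705) mm = 1398.03 kN·m.

M_n ≈ 1400 kN·m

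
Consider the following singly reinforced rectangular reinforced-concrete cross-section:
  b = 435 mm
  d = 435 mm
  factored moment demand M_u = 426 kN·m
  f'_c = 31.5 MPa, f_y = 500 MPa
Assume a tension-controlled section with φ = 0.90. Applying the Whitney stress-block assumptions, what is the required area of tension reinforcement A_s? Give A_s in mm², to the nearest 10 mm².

A_s ≈ 2480 mm²

M_n = M_u/φ = 426/0.90 = 473.333 kN·m.
With M_n = 0.85 f'_c a b (d − a/2), solve the quadratic for a:
a = d − √(d² − 2M_n/(0.85 f'_c b)) = 435 − √(435² − 2 × 473.333×10⁶/(0.85 × 31.5 × 435)) = 106.45 mm.
A_s = 0.85 f'_c a b / f_y = 0.85 × 31.5 × 106.45 × 435 / 500 = 2479.7 mm².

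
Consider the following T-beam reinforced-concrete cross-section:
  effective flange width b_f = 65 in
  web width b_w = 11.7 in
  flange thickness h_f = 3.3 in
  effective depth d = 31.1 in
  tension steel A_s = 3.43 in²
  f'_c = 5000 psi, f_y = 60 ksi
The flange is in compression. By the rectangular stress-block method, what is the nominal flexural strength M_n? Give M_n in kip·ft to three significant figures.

Tension: T = A_s f_y = 3.43 × 60 = 205.8 kips.
Try a within the flange: a = T/(0.85 f'_c b_f) = 205.8/(0.85 × 5 × 65) = 0.745 in.
Since a = 0.745 ≤ h_f = 3.3 in, the stress block lies entirely in the flange; analyse as a rectangular beam of width b_f.
M_n = T(d − a/2) = 205.8 × (31.1 − 0.3725) = 6323.7 kip·in.
M_n = 6323.7/12 = 526.98 kip·ft.

M_n ≈ 527 kip·ft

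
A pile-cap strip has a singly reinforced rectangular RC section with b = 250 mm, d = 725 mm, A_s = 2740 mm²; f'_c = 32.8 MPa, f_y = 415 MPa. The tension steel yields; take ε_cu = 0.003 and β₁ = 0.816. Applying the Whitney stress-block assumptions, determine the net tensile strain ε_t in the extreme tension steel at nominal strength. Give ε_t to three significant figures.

ε_t ≈ 0.00788

a = A_s f_y/(0.85 f'_c b) = 163.14 mm.
β₁ = 0.816, so c = a/β₁ = 163.14/0.816 = 199.93 mm.
From the linear strain diagram with ε_cu = 0.003: ε_t = 0.003 (d − c)/c = 0.003 × (725 − 199.93)/199.93 = 0.00788.
Since ε_t ≥ 0.005, the section is tension-controlled.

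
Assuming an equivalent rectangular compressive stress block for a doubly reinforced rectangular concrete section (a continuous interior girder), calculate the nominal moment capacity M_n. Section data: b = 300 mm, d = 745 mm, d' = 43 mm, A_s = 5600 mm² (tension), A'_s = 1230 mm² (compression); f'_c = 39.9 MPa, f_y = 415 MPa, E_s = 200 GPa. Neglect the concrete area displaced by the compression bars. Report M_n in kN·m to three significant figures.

Assume both tension and compression steel yield.
Net tension couple steel: A_s − A'_s = 4370 mm².
a = (A_s − A'_s) f_y / (0.85 f'_c b) = 1813550/(0.85 × 39.9 × 300) = 178.24 mm.
c = a/β₁ = 178.24/0.765 = 232.99 mm; ε'_s = 0.003(c − d')/c = 0.0024 ≥ f_y/E_s = 0.0021, so compression steel does yield.
M_n = (A_s − A'_s) f_y (d − a/2) + A'_s f_y (d − d') = [1813550 × (745 − 89.12) + 510450 × (745 − 43)] × 10⁻⁶ = 1189.47 + 358.34 = 1547.81 kN·m.

M_n ≈ 1550 kN·m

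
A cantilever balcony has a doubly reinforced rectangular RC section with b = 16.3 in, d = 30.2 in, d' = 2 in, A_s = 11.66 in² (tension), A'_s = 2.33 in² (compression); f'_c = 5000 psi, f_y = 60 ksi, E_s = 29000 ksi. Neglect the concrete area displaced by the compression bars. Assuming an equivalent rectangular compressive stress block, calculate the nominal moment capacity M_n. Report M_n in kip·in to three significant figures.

Assume both steels yield.
a = (A_s − A'_s) f_y/(0.85 f'_c b) = (11.66 − 2.33) × 60/(0.85 × 5 × 16.3) = 8.081 in.
c = a/β₁ = 8.081/0.8 = 10.101 in; ε'_s = 0.003(c − d')/c = 0.0024 ≥ ε_y = 0.0021, so the compression steel yields.
M_n = (A_s − A'_s) f_y (d − a/2) + A'_s f_y (d − d') = 559.8 × (30.2 − 4.0405) + 139.8 × (30.2 − 2) = 14644.1 + 3942.4 = 18586.5 kip·in.

M_n ≈ 18600 kip·in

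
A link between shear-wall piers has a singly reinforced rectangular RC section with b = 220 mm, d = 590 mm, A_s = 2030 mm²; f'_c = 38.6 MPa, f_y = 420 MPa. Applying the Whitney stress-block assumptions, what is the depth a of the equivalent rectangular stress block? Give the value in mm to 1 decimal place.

a ≈ 118.1 mm

T = A_s f_y = 2030 × 420 = 852600 N = 852.6 kN.
Setting C = 0.85 f'_c a b equal to T: a = 852600/(0.85 × 38.6 × 220) = 118.1 mm.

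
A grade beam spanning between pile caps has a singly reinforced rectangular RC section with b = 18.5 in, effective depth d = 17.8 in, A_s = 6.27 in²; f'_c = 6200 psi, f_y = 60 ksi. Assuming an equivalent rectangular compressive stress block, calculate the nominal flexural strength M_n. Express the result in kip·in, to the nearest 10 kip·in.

T = A_s f_y = 6.27 × 60 = 376.2 kips.
a = T/(0.85 f'_c b) = 376.2/(0.85 × 6.2 × 18.5) = 3.859 in.
M_n = T(d − a/2) = 376.2 × (17.8 − 1.9295) = 5970.5 kip·in.

M_n ≈ 5970 kip·in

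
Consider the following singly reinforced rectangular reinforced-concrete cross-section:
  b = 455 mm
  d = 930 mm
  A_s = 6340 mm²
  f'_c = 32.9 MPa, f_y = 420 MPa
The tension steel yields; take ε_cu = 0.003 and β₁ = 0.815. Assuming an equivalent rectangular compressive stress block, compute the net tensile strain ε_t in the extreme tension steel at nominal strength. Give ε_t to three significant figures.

ε_t ≈ 0.00787

a = A_s f_y/(0.85 f'_c b) = 209.27 mm.
β₁ = 0.815, so c = a/β₁ = 209.27/0.815 = 256.77 mm.
From the linear strain diagram with ε_cu = 0.003: ε_t = 0.003 (d − c)/c = 0.003 × (930 − 256.77)/256.77 = 0.00787.
Since ε_t ≥ 0.005, the section is tension-controlled.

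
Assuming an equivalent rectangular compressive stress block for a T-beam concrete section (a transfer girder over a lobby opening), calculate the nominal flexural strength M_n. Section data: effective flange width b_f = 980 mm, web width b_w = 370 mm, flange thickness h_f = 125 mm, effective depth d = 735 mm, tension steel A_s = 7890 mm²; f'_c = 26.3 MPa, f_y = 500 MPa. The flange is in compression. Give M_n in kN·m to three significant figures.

M_n ≈ 2490 kN·m

Tension: T = A_s f_y = 7890 × 500 = 3945000 N.
Try a within the flange: a = T/(0.85 f'_c b_f) = 3945000/(0.85 × 26.3 × 980) = 180.07 mm.
a = 180.07 > h_f = 125 mm: the block extends into the web. Split into flange-overhang and web parts.
C_f = 0.85 f'_c (b_f − b_w) h_f = 0.85 × 26.3 × (980 − 370) × 125 = 1704569 N.
Remaining web compression depth: a_w = (T − C_f)/(0.85 f'_c b_w) = (3945000 − 1704569)/(0.85 × 26.3 × 370) = 270.87 mm.
M_n = C_f(d − h_f/2) + (T − C_f)(d − a_w/2) = 1704569 × (735 − 62.5) + 2240431 × (735 − 135.435) = 1146.32 + 1343.28 = 2489.60 × 10⁶ N·mm.
M_n = 2489.60 kN·m.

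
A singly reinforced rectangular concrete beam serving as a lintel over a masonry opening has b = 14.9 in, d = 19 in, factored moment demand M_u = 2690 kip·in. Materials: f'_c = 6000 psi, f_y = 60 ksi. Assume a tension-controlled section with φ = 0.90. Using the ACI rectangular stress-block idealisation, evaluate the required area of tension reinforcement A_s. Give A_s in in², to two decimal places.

M_n = M_u/φ = 2690/0.90 = 2988.89 kip·in.
From M_n = 0.85 f'_c a b (d − a/2):
a = d − √(d² − 2M_n/(0.85 f'_c b)) = 19 − √(19² − 2 × 2988.89/(0.85 × 6 × 14.9)) = 2.197 in.
A_s = 0.85 f'_c a b / f_y = 0.85 × 6 × 2.197 × 14.9 / 60 = 2.783 in².

A_s ≈ 2.78 in²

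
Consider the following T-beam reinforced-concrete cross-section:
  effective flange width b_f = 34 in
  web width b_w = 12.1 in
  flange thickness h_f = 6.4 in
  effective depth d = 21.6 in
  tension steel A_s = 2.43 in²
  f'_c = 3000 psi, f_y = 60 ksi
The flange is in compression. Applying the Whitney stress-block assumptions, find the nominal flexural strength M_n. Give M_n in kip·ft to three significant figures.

M_n ≈ 252 kip·ft

Tension: T = A_s f_y = 2.43 × 60 = 145.8 kips.
Try a within the flange: a = T/(0.85 f'_c b_f) = 145.8/(0.85 × 3 × 34) = 1.682 in.
Since a = 1.682 ≤ h_f = 6.4 in, the stress block lies entirely in the flange; analyse as a rectangular beam of width b_f.
M_n = T(d − a/2) = 145.8 × (21.6 − 0.841) = 3026.7 kip·in.
M_n = 3026.7/12 = 252.23 kip·ft.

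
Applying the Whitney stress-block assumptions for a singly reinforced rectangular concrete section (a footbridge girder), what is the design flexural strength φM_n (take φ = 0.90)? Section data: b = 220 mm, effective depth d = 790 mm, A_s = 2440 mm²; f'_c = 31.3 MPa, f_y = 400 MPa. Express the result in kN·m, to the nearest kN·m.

φM_n ≈ 621 kN·m

T = A_s f_y = 2440 × 400 = 976000 N = 976 kN.
From C = T: a = T/(0.85 f'_c b) = 976000/(0.85 × 31.3 × 220) = 166.75 mm.
M_n = T(d − a/2) = 976 kN × (790 − 83.375) mm = 689.67 kN·m.
φM_n = 0.90 × 689.67 = 620.70 kN·m.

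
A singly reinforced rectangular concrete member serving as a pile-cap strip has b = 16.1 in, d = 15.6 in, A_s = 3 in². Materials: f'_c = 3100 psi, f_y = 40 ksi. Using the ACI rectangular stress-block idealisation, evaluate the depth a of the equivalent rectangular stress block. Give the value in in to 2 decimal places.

a ≈ 2.83 in

T = A_s f_y = 3 × 40 = 120 kips.
a = T/(0.85 f'_c b) = 120/(0.85 × 3.1 × 16.1) = 2.83 in.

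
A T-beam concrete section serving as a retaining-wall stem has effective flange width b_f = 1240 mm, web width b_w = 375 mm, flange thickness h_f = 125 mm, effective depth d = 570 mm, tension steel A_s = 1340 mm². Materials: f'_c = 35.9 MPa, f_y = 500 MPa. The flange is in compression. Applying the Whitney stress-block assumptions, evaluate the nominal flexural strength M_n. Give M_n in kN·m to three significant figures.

Tension: T = A_s f_y = 1340 × 500 = 670000 N.
Try a within the flange: a = T/(0.85 f'_c b_f) = 670000/(0.85 × 35.9 × 1240) = 17.71 mm.
Since a = 17.71 ≤ h_f = 125 mm, the stress block lies entirely in the flange; analyse as a rectangular beam of width b_f.
M_n = T(d − a/2) = 670000 × (570 − 8.855) = 375.97 × 10⁶ N·mm.
M_n = 375.97 kN·m.

M_n ≈ 376 kN·m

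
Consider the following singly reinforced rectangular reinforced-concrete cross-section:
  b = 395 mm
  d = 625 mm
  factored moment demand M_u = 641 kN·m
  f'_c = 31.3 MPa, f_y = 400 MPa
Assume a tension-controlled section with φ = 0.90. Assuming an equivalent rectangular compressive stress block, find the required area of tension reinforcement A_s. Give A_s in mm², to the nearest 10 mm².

A_s ≈ 3150 mm²

M_n = M_u/φ = 641/0.90 = 712.222 kN·m.
With M_n = 0.85 f'_c a b (d − a/2), solve the quadratic for a:
a = d − √(d² − 2M_n/(0.85 f'_c b)) = 625 − √(625² − 2 × 712.222×10⁶/(0.85 × 31.3 × 395)) = 119.95 mm.
A_s = 0.85 f'_c a b / f_y = 0.85 × 31.3 × 119.95 × 395 / 400 = 3151.4 mm².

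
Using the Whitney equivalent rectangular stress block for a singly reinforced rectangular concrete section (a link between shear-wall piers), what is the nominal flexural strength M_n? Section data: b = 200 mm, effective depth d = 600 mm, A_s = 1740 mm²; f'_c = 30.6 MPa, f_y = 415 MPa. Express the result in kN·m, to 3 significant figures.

T = A_s f_y = 1740 × 415 = 722100 N = 722.1 kN.
From C = T: a = T/(0.85 f'_c b) = 722100/(0.85 × 30.6 × 200) = 138.81 mm.
M_n = T(d − a/2) = 722.1 kN × (600 − 69.405) mm = 383.14 kN·m.

M_n ≈ 383 kN·m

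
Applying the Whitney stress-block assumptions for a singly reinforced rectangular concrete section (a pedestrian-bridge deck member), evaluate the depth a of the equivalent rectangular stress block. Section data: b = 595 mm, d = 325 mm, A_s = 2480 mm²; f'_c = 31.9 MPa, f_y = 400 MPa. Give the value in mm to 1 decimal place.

T = A_s f_y = 2480 × 400 = 992000 N = 992 kN.
Setting C = 0.85 f'_c a b equal to T: a = 992000/(0.85 × 31.9 × 595) = 61.5 mm.

a ≈ 61.5 mm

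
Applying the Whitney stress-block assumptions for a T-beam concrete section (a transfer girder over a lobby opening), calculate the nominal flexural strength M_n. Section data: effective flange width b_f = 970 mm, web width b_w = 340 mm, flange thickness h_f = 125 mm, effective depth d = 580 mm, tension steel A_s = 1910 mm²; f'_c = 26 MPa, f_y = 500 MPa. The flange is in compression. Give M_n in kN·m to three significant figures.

M_n ≈ 533 kN·m

Tension: T = A_s f_y = 1910 × 500 = 955000 N.
Try a within the flange: a = T/(0.85 f'_c b_f) = 955000/(0.85 × 26 × 970) = 44.55 mm.
Since a = 44.55 ≤ h_f = 125 mm, the stress block lies entirely in the flange; analyse as a rectangular beam of width b_f.
M_n = T(d − a/2) = 955000 × (580 − 22.275) = 532.63 × 10⁶ N·mm.
M_n = 532.63 kN·m.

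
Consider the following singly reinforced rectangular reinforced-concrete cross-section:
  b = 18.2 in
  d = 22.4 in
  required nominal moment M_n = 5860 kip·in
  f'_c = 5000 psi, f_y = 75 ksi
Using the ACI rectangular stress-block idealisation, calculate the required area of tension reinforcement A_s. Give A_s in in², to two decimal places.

From M_n = 0.85 f'_c a b (d − a/2):
a = d − √(d² − 2M_n/(0.85 f'_c b)) = 22.4 − √(22.4² − 2 × 5860/(0.85 × 5 × 18.2)) = 3.685 in.
A_s = 0.85 f'_c a b / f_y = 0.85 × 5 × 3.685 × 18.2 / 75 = 3.800 in².

A_s ≈ 3.80 in²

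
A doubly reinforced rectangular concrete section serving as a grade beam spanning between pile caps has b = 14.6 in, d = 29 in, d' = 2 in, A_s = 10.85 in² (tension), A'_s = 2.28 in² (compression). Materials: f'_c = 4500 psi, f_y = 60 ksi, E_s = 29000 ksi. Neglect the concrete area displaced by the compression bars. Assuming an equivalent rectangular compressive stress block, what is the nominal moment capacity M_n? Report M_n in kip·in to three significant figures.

M_n ≈ 16200 kip·in

Assume both steels yield.
a = (A_s − A'_s) f_y/(0.85 f'_c b) = (10.85 − 2.28) × 60/(0.85 × 4.5 × 14.6) = 9.208 in.
c = a/β₁ = 9.208/0.825 = 11.161 in; ε'_s = 0.003(c − d')/c = 0.0025 ≥ ε_y = 0.0021, so the compression steel yields.
M_n = (A_s − A'_s) f_y (d − a/2) + A'_s f_y (d − d') = 514.2 × (29 − 4.604) + 136.8 × (29 − 2) = 12544.4 + 3693.6 = 16238.0 kip·in.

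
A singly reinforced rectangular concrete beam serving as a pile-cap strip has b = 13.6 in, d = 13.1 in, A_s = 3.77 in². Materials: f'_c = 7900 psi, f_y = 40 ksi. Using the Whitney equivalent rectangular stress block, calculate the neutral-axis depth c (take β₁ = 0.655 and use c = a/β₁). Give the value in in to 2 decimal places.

c ≈ 2.52 in

T = A_s f_y = 3.77 × 40 = 150.8 kips.
a = T/(0.85 f'_c b) = 150.8/(0.85 × 7.9 × 13.6) = 1.6513 in.
With β₁ = 0.655, c = a/β₁ = 1.6513/0.655 = 2.52 in.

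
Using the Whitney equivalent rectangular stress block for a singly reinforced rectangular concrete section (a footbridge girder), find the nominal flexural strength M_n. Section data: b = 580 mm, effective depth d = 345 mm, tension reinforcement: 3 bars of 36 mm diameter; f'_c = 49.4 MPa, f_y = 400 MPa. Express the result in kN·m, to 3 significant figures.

M_n ≈ 391 kN·m

A_s = 3 × 1018 = 3054 mm².
T = A_s f_y = 3054 × 400 = 1221600 N = 1221.6 kN.
From C = T: a = T/(0.85 f'_c b) = 1221600/(0.85 × 49.4 × 580) = 50.16 mm.
M_n = T(d − a/2) = 1221.6 kN × (345 − 25.08) mm = 390.81 kN·m.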